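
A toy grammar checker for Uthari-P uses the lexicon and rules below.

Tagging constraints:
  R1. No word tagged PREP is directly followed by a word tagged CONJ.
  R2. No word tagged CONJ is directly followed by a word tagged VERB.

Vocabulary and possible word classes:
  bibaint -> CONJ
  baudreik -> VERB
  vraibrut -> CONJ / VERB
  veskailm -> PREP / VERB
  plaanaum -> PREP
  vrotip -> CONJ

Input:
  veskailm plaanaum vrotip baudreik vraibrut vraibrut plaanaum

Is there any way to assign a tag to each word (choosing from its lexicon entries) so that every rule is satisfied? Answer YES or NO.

NO

Candidates per position — 1:veskailm {PREP,VERB}; 2:plaanaum {PREP}; 3:vrotip {CONJ}; 4:baudreik {VERB}; 5:vraibrut {CONJ,VERB}; 6:vraibrut {CONJ,VERB}; 7:plaanaum {PREP}.
Rule 1 cannot be satisfied by any choice of tags from the lexicon.
So there is no consistent tagging.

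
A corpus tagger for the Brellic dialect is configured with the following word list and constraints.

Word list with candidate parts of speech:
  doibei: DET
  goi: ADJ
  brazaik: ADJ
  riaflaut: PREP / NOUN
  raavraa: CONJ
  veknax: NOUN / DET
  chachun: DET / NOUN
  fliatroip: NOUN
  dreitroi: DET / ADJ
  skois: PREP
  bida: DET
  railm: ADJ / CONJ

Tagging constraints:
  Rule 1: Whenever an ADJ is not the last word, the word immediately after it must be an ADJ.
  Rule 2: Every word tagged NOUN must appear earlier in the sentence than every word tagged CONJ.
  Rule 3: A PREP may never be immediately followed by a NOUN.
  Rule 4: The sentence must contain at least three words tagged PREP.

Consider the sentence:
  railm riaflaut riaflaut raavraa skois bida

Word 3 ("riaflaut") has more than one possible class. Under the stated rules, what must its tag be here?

Candidates per position — 1:railm {ADJ,CONJ}; 2:riaflaut {PREP,NOUN}; 3:riaflaut {PREP,NOUN}; 4:raavraa {CONJ}; 5:skois {PREP}; 6:bida {DET}.
At position 1, choosing ADJ makes rule 1 impossible to satisfy; hence CONJ.
At position 2, choosing NOUN makes rule 2 impossible to satisfy; hence PREP.
At position 3, choosing NOUN makes rule 2 impossible to satisfy; hence PREP.
That leaves exactly one tagging: CONJ PREP PREP CONJ PREP DET.
Check: rule 1 holds; rule 2 holds; rule 3 holds; rule 4 holds.

PREP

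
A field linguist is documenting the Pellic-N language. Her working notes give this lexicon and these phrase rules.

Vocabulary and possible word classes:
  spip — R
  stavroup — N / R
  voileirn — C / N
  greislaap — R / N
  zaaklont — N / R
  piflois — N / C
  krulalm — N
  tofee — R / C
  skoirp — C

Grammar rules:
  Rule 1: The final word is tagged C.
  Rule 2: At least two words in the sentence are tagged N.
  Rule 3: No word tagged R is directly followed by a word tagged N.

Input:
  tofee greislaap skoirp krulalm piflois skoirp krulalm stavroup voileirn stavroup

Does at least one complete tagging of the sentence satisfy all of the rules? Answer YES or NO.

Candidates per position — 1:tofee {R,C}; 2:greislaap {R,N}; 3:skoirp {C}; 4:krulalm {N}; 5:piflois {N,C}; 6:skoirp {C}; 7:krulalm {N}; 8:stavroup {N,R}; 9:voileirn {C,N}; 10:stavroup {N,R}.
Rule 1 cannot be satisfied by any choice of tags from the lexicon.
So there is no consistent tagging.

NO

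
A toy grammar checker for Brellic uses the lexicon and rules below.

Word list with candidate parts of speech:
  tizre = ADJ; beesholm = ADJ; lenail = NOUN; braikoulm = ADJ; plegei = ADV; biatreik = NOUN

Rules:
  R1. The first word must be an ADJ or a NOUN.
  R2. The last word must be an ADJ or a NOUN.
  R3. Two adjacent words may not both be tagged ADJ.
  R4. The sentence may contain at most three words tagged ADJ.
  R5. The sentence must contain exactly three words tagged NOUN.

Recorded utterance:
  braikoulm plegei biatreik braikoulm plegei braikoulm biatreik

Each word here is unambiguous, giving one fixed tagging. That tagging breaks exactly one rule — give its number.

Fixed tagging: ADJ ADV NOUN ADJ ADV ADJ NOUN.
Applying the rules: R1 pass, R2 pass, R3 pass, R4 pass, R5 fail.
Only rule 5 fails.

5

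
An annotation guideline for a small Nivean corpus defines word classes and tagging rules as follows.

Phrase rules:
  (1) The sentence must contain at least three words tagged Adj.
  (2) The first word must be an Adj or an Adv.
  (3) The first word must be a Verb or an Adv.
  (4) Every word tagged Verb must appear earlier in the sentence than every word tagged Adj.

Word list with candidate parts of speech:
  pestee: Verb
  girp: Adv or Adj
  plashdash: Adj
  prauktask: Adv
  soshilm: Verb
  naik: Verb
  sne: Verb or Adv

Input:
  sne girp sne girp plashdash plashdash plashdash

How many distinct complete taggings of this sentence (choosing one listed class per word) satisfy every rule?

6

Candidates per position — 1:sne {Verb,Adv}; 2:girp {Adv,Adj}; 3:sne {Verb,Adv}; 4:girp {Adv,Adj}; 5:plashdash {Adj}; 6:plashdash {Adj}; 7:plashdash {Adj}.
There are 16 candidate sequences in total.
Checking each against the rules leaves 6 sequences.
Count = 6.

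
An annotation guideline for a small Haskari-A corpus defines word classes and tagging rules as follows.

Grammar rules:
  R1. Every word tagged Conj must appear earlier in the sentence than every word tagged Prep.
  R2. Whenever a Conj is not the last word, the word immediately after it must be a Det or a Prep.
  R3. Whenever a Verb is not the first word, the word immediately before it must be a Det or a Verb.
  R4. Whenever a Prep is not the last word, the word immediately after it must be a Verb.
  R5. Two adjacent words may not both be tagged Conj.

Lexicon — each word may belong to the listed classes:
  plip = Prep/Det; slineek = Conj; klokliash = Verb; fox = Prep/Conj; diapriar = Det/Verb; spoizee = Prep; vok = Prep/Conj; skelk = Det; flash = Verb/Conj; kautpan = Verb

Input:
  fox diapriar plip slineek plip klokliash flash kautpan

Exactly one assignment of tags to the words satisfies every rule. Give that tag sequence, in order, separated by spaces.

Conj Det Det Conj Det Verb Verb Verb

Candidates per position — 1:fox {Prep,Conj}; 2:diapriar {Det,Verb}; 3:plip {Prep,Det}; 4:slineek {Conj}; 5:plip {Prep,Det}; 6:klokliash {Verb}; 7:flash {Verb,Conj}; 8:kautpan {Verb}.
Word 1 cannot be Prep — rule 1 would then fail for every completion. It is Conj.
Word 2 cannot be Verb — rule 2 would then fail for every completion. It is Det.
Word 3 cannot be Prep — rule 1 would then fail for every completion. It is Det.
Word 5 cannot be Prep — rule 3 would then fail for every completion. It is Det.
Word 7 cannot be Conj — rule 2 would then fail for every completion. It is Verb.
The unique satisfying tagging is: Conj Det Det Conj Det Verb Verb Verb.
Check: rule 1 holds; rule 2 holds; rule 3 holds; rule 4 holds; rule 5 holds.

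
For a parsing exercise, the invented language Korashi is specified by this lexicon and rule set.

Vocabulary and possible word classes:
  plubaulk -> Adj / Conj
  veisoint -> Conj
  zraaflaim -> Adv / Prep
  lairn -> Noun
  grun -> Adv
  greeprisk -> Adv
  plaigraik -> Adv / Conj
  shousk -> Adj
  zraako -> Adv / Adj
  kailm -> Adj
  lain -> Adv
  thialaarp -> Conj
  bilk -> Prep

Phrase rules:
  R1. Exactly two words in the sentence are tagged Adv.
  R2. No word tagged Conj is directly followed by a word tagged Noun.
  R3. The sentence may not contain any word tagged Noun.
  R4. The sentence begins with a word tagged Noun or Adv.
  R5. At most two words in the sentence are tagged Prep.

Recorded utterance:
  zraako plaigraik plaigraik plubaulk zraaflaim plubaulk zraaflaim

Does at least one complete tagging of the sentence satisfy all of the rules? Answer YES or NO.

YES

Candidates per position — 1:zraako {Adv,Adj}; 2:plaigraik {Adv,Conj}; 3:plaigraik {Adv,Conj}; 4:plubaulk {Adj,Conj}; 5:zraaflaim {Adv,Prep}; 6:plubaulk {Adj,Conj}; 7:zraaflaim {Adv,Prep}.
One satisfying assignment: Adv Conj Adv Conj Prep Conj Prep.
Checking: rule 1 satisfied; rule 2 satisfied; rule 3 satisfied; rule 4 satisfied; rule 5 satisfied.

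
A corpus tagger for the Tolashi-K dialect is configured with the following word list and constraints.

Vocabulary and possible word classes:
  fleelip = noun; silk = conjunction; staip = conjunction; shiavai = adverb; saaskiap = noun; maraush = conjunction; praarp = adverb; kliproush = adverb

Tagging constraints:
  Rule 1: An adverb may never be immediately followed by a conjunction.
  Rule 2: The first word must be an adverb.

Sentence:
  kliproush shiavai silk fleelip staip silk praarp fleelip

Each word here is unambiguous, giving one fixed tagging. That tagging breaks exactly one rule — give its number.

1

Fixed tagging: adverb adverb conjunction noun conjunction conjunction adverb noun.
Rule check: R1 fails, R2 ok.
Only rule 1 fails.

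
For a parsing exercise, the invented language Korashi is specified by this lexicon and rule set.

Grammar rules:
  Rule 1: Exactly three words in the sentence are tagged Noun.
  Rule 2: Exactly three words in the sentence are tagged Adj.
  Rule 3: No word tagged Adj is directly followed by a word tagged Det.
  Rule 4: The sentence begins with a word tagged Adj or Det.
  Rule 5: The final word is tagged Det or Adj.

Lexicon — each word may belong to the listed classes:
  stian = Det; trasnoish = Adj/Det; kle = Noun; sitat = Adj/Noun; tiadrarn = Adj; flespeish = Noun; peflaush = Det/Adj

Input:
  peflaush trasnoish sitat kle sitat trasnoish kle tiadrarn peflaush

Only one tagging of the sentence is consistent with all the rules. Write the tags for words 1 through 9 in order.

Det Det Adj Noun Noun Det Noun Adj Adj

Candidates per position — 1:peflaush {Det,Adj}; 2:trasnoish {Adj,Det}; 3:sitat {Adj,Noun}; 4:kle {Noun}; 5:sitat {Adj,Noun}; 6:trasnoish {Adj,Det}; 7:kle {Noun}; 8:tiadrarn {Adj}; 9:peflaush {Det,Adj}.
If word 9 were Det, no tagging could satisfy rule 3; so word 9 is Adj.
The remaining ambiguous positions (1, 2, 3, 5, 6) are resolved jointly — only one combination satisfies every rule.
The unique satisfying tagging is: Det Det Adj Noun Noun Det Noun Adj Adj.
Rule-by-rule: rule 1 satisfied; rule 2 satisfied; rule 3 satisfied; rule 4 satisfied; rule 5 satisfied.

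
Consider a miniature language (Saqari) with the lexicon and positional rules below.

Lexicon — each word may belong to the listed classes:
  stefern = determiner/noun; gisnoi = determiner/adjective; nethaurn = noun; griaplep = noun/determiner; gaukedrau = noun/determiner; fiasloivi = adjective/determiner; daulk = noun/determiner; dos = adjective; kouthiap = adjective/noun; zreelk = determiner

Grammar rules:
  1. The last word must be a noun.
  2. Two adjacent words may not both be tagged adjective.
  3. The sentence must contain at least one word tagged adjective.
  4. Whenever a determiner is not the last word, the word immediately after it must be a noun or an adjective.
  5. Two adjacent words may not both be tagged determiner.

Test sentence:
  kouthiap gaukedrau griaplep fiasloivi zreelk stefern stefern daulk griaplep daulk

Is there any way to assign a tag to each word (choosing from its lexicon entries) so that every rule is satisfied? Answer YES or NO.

YES

Candidates per position — 1:kouthiap {adjective,noun}; 2:gaukedrau {noun,determiner}; 3:griaplep {noun,determiner}; 4:fiasloivi {adjective,determiner}; 5:zreelk {determiner}; 6:stefern {determiner,noun}; 7:stefern {determiner,noun}; 8:daulk {noun,determiner}; 9:griaplep {noun,determiner}; 10:daulk {noun,determiner}.
One satisfying assignment: adjective noun noun adjective determiner noun noun noun determiner noun.
Check: rule 1 ✓; rule 2 ✓; rule 3 ✓; rule 4 ✓; rule 5 ✓.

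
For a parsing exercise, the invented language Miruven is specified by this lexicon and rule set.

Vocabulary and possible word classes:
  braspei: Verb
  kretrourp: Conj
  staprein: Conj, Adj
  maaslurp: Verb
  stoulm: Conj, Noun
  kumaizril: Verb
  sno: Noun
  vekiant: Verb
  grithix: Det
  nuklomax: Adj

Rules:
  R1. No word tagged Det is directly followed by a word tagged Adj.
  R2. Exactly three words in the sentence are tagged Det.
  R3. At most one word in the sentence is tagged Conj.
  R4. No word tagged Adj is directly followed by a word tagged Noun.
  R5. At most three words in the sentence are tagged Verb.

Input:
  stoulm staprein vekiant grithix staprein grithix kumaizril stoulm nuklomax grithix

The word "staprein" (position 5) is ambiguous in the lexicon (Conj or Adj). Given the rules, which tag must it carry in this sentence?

Candidates per position — 1:stoulm {Conj,Noun}; 2:staprein {Conj,Adj}; 3:vekiant {Verb}; 4:grithix {Det}; 5:staprein {Conj,Adj}; 6:grithix {Det}; 7:kumaizril {Verb}; 8:stoulm {Conj,Noun}; 9:nuklomax {Adj}; 10:grithix {Det}.
If word 5 were Adj, no tagging could satisfy rule 1; so word 5 is Conj.
If word 8 were Conj, no tagging could satisfy rule 3; so word 8 is Noun.
If word 1 were Conj, no tagging could satisfy rule 3; so word 1 is Noun.
If word 2 were Conj, no tagging could satisfy rule 3; so word 2 is Adj.
The unique satisfying tagging is: Noun Adj Verb Det Conj Det Verb Noun Adj Det.
Rule-by-rule: rule 1 satisfied; rule 2 satisfied; rule 3 satisfied; rule 4 satisfied; rule 5 satisfied.

Conj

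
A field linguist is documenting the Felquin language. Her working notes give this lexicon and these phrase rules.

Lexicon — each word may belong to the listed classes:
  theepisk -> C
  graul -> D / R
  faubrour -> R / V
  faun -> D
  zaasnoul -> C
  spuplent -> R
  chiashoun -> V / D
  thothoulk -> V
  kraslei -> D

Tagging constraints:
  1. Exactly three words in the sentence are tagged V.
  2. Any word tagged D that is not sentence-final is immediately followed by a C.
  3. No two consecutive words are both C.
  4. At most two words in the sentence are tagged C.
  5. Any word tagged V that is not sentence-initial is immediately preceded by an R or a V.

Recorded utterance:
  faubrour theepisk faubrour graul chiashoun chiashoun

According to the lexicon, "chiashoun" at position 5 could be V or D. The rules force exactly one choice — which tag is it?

V

Candidates per position — 1:faubrour {R,V}; 2:theepisk {C}; 3:faubrour {R,V}; 4:graul {D,R}; 5:chiashoun {V,D}; 6:chiashoun {V,D}.
Position 3: tagging it V would leave rule 5 unsatisfiable, so it must be R.
Position 4: tagging it D would leave rule 2 unsatisfiable, so it must be R.
Position 5: tagging it D would leave rule 1 unsatisfiable, so it must be V.
Position 6: tagging it D would leave rule 1 unsatisfiable, so it must be V.
Position 1: tagging it R would leave rule 1 unsatisfiable, so it must be V.
The only consistent sequence is: V C R R V V.
Check: rule 1 holds; rule 2 holds; rule 3 holds; rule 4 holds; rule 5 holds.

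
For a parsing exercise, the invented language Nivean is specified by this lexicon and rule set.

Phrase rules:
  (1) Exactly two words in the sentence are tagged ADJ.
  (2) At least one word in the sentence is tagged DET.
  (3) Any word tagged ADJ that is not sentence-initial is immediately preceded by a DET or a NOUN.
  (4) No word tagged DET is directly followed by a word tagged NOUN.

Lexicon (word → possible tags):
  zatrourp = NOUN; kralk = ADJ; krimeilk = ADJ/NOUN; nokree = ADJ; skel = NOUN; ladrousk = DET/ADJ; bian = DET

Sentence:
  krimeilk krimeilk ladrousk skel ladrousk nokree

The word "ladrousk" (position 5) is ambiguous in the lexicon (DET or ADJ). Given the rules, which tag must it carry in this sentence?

DET

Candidates per position — 1:krimeilk {ADJ,NOUN}; 2:krimeilk {ADJ,NOUN}; 3:ladrousk {DET,ADJ}; 4:skel {NOUN}; 5:ladrousk {DET,ADJ}; 6:nokree {ADJ}.
Position 3: DET is ruled out by rule 4; that leaves ADJ.
Position 5: ADJ is ruled out by rule 1; that leaves DET.
Position 1: ADJ is ruled out by rule 1; that leaves NOUN.
Position 2: ADJ is ruled out by rule 1; that leaves NOUN.
So the tagging must be: NOUN NOUN ADJ NOUN DET ADJ.
Check: rule 1 holds; rule 2 holds; rule 3 holds; rule 4 holds.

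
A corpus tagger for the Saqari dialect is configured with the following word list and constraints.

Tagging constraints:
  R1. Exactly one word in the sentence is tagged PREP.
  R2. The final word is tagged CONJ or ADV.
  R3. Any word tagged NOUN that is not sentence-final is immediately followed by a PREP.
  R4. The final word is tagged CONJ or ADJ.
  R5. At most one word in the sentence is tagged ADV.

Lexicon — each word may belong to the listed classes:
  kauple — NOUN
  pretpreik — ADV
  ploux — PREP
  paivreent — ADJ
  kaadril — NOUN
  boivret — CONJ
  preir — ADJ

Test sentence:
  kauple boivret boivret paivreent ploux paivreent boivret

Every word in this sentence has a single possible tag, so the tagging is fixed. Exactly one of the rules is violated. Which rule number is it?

3

Fixed tagging: NOUN CONJ CONJ ADJ PREP ADJ CONJ.
Applying the rules: R1 pass, R2 pass, R3 fail, R4 pass, R5 pass.
Only rule 3 fails.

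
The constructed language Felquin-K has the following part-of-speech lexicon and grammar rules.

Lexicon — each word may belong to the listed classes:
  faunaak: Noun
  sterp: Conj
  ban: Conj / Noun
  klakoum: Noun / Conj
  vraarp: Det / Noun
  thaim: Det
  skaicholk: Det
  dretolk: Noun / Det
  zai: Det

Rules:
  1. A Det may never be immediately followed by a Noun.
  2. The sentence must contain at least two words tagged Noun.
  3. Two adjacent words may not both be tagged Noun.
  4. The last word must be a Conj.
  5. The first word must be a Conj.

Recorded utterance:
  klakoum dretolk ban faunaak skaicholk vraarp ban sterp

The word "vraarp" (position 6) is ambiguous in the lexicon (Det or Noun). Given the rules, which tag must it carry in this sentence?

Candidates per position — 1:klakoum {Noun,Conj}; 2:dretolk {Noun,Det}; 3:ban {Conj,Noun}; 4:faunaak {Noun}; 5:skaicholk {Det}; 6:vraarp {Det,Noun}; 7:ban {Conj,Noun}; 8:sterp {Conj}.
Word 1 cannot be Noun — rule 5 would then fail for every completion. It is Conj.
Word 3 cannot be Noun — rule 3 would then fail for every completion. It is Conj.
Word 6 cannot be Noun — rule 1 would then fail for every completion. It is Det.
Word 7 cannot be Noun — rule 1 would then fail for every completion. It is Conj.
Word 2 cannot be Det — rule 2 would then fail for every completion. It is Noun.
The unique satisfying tagging is: Conj Noun Conj Noun Det Det Conj Conj.
Check: rule 1 ✓; rule 2 ✓; rule 3 ✓; rule 4 ✓; rule 5 ✓.

Det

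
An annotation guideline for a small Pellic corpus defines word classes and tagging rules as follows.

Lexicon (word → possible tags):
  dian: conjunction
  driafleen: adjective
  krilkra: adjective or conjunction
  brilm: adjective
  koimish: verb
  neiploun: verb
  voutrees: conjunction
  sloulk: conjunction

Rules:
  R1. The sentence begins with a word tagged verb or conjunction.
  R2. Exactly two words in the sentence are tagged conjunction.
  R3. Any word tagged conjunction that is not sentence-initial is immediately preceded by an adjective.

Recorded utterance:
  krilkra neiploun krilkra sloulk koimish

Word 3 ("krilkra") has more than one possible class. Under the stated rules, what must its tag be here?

Candidates per position — 1:krilkra {adjective,conjunction}; 2:neiploun {verb}; 3:krilkra {adjective,conjunction}; 4:sloulk {conjunction}; 5:koimish {verb}.
Word 1 cannot be adjective — rule 1 would then fail for every completion. It is conjunction.
Word 3 cannot be conjunction — rule 2 would then fail for every completion. It is adjective.
The only consistent sequence is: conjunction verb adjective conjunction verb.
Check: rule 1 ok; rule 2 ok; rule 3 ok.

adjective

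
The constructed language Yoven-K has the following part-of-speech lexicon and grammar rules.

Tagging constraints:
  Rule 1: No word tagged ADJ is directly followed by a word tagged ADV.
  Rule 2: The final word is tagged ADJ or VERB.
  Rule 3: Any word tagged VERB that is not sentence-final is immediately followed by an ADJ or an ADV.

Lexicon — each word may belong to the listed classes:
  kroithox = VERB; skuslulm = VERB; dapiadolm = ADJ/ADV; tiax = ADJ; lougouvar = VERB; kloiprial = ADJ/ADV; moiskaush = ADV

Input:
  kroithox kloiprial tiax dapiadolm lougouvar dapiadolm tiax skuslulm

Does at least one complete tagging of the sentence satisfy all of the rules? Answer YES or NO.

Candidates per position — 1:kroithox {VERB}; 2:kloiprial {ADJ,ADV}; 3:tiax {ADJ}; 4:dapiadolm {ADJ,ADV}; 5:lougouvar {VERB}; 6:dapiadolm {ADJ,ADV}; 7:tiax {ADJ}; 8:skuslulm {VERB}.
One satisfying assignment: VERB ADV ADJ ADJ VERB ADV ADJ VERB.
Check: rule 1 holds; rule 2 holds; rule 3 holds.

YES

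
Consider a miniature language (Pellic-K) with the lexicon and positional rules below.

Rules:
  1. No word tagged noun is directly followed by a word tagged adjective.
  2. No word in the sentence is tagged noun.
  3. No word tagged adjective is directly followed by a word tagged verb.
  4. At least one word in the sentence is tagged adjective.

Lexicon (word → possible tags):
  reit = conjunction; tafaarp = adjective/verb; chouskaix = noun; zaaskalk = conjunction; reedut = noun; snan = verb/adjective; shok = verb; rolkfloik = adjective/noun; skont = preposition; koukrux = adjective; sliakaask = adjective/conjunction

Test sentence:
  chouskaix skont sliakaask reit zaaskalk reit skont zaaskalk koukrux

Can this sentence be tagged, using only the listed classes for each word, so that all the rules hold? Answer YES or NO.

Candidates per position — 1:chouskaix {noun}; 2:skont {preposition}; 3:sliakaask {adjective,conjunction}; 4:reit {conjunction}; 5:zaaskalk {conjunction}; 6:reit {conjunction}; 7:skont {preposition}; 8:zaaskalk {conjunction}; 9:koukrux {adjective}.
Rule 2 cannot be satisfied by any choice of tags from the lexicon.
So there is no consistent tagging.

NO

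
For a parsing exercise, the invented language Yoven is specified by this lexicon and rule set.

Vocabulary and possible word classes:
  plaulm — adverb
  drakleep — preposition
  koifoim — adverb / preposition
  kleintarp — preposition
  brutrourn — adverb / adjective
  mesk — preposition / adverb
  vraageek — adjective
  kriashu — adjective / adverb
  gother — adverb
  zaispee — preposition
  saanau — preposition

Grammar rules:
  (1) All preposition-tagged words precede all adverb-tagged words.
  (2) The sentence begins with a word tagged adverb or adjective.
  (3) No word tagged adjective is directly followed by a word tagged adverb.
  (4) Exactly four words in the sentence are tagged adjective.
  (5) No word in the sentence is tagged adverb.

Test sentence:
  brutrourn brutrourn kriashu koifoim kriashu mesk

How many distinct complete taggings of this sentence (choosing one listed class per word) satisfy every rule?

1

Candidates per position — 1:brutrourn {adverb,adjective}; 2:brutrourn {adverb,adjective}; 3:kriashu {adjective,adverb}; 4:koifoim {adverb,preposition}; 5:kriashu {adjective,adverb}; 6:mesk {preposition,adverb}.
There are 64 candidate sequences in total.
The sequences that satisfy every rule: adjective adjective adjective preposition adjective preposition.
Count = 1.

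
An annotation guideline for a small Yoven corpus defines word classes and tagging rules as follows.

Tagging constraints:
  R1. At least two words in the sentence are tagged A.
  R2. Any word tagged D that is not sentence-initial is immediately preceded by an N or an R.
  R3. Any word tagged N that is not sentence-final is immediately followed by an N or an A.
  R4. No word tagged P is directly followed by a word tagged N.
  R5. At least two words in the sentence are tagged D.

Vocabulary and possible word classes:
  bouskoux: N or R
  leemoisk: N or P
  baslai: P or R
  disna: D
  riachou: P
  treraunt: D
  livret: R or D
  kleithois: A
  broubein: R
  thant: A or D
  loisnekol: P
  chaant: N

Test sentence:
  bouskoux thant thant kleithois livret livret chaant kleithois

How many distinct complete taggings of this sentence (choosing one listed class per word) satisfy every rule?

1

Candidates per position — 1:bouskoux {N,R}; 2:thant {A,D}; 3:thant {A,D}; 4:kleithois {A}; 5:livret {R,D}; 6:livret {R,D}; 7:chaant {N}; 8:kleithois {A}.
There are 32 candidate sequences in total.
The sequences that satisfy every rule: R D A A R D N A.
Count = 1.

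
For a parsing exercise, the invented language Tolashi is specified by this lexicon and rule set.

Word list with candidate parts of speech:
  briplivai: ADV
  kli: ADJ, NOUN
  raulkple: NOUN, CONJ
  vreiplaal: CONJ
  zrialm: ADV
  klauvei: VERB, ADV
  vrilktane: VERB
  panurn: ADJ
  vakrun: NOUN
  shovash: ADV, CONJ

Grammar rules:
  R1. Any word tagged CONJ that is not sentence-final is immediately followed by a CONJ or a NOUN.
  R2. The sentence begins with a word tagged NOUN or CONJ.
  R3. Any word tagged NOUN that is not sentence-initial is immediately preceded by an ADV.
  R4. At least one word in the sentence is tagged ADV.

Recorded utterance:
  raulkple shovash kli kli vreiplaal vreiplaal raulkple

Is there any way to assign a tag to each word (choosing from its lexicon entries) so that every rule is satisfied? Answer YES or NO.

YES

Candidates per position — 1:raulkple {NOUN,CONJ}; 2:shovash {ADV,CONJ}; 3:kli {ADJ,NOUN}; 4:kli {ADJ,NOUN}; 5:vreiplaal {CONJ}; 6:vreiplaal {CONJ}; 7:raulkple {NOUN,CONJ}.
One satisfying assignment: NOUN ADV ADJ ADJ CONJ CONJ CONJ.
Verifying each rule — rule 1 holds; rule 2 holds; rule 3 holds; rule 4 holds.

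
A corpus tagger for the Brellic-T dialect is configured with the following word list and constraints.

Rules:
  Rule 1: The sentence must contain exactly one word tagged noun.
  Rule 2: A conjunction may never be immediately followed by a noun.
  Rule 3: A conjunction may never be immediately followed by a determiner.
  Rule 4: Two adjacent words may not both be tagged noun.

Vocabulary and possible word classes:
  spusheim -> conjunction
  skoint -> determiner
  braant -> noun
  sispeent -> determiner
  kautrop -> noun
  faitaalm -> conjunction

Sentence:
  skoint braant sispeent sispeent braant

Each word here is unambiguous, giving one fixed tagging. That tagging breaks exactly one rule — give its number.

1

Fixed tagging: determiner noun determiner determiner noun.
Applying the rules: R1 violated, R2 holds, R3 holds, R4 holds.
Only rule 1 fails.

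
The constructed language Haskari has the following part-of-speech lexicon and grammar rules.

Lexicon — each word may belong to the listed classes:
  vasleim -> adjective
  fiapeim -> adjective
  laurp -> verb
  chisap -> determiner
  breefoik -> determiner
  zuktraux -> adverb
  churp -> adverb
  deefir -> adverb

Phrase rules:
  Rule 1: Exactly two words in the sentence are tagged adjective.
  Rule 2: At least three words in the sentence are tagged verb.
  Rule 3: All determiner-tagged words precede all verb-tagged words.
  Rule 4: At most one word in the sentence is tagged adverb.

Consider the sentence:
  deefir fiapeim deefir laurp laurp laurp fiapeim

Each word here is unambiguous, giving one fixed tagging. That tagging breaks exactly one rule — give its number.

Fixed tagging: adverb adjective adverb verb verb verb adjective.
Rule check: R1 pass, R2 pass, R3 pass, R4 fail.
Only rule 4 fails.

4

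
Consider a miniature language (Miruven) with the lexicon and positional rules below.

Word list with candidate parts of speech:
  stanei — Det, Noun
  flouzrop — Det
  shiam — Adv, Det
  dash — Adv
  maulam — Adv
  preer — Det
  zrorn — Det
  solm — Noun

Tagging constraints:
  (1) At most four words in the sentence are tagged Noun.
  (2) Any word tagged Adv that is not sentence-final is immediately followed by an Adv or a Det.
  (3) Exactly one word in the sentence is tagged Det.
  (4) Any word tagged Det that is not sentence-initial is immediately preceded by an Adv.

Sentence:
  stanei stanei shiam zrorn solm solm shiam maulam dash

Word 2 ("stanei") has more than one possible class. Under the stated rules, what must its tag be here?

Candidates per position — 1:stanei {Det,Noun}; 2:stanei {Det,Noun}; 3:shiam {Adv,Det}; 4:zrorn {Det}; 5:solm {Noun}; 6:solm {Noun}; 7:shiam {Adv,Det}; 8:maulam {Adv}; 9:dash {Adv}.
If word 1 were Det, no tagging could satisfy rule 3; so word 1 is Noun.
If word 2 were Det, no tagging could satisfy rule 3; so word 2 is Noun.
If word 3 were Det, no tagging could satisfy rule 3; so word 3 is Adv.
If word 7 were Det, no tagging could satisfy rule 3; so word 7 is Adv.
That leaves exactly one tagging: Noun Noun Adv Det Noun Noun Adv Adv Adv.
Rule-by-rule: rule 1 ✓; rule 2 ✓; rule 3 ✓; rule 4 ✓.

Noun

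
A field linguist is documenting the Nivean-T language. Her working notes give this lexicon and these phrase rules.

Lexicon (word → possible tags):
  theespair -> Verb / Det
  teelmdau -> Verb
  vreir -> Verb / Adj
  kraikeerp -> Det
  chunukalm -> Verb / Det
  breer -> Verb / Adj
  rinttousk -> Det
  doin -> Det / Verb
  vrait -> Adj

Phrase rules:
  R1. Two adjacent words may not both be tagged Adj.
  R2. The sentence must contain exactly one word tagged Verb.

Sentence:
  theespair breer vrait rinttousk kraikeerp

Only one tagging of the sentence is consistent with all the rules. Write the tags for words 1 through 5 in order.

Det Verb Adj Det Det

Candidates per position — 1:theespair {Verb,Det}; 2:breer {Verb,Adj}; 3:vrait {Adj}; 4:rinttousk {Det}; 5:kraikeerp {Det}.
Position 2: Adj is ruled out by rule 1; that leaves Verb.
Position 1: Verb is ruled out by rule 2; that leaves Det.
The unique satisfying tagging is: Det Verb Adj Det Det.
Check: rule 1 ✓; rule 2 ✓.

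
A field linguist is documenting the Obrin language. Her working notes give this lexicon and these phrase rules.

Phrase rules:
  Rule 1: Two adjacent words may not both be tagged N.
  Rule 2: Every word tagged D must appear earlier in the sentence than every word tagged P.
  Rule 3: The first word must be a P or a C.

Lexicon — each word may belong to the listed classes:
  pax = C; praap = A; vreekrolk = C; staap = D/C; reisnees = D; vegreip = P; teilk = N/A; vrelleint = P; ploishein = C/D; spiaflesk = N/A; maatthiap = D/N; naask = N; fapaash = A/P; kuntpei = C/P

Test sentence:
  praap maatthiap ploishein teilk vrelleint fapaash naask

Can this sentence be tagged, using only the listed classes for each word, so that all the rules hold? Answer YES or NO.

NO

Candidates per position — 1:praap {A}; 2:maatthiap {D,N}; 3:ploishein {C,D}; 4:teilk {N,A}; 5:vrelleint {P}; 6:fapaash {A,P}; 7:naask {N}.
Rule 3 cannot be satisfied by any choice of tags from the lexicon.
So there is no consistent tagging.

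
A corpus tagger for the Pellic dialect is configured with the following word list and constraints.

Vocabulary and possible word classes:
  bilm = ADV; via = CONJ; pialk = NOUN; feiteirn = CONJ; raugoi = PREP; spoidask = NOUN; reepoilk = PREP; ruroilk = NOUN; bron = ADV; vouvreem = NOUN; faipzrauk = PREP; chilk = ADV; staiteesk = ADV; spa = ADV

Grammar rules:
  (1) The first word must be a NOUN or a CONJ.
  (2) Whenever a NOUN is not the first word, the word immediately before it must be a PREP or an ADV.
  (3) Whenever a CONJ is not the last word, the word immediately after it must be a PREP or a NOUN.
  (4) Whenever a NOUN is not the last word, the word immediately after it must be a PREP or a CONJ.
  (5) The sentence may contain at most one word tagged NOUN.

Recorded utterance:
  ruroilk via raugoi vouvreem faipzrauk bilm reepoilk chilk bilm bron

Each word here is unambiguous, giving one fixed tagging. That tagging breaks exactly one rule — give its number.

Fixed tagging: NOUN CONJ PREP NOUN PREP ADV PREP ADV ADV ADV.
Rule check: R1 ✓, R2 ✓, R3 ✓, R4 ✓, R5 ✗.
Only rule 5 fails.

5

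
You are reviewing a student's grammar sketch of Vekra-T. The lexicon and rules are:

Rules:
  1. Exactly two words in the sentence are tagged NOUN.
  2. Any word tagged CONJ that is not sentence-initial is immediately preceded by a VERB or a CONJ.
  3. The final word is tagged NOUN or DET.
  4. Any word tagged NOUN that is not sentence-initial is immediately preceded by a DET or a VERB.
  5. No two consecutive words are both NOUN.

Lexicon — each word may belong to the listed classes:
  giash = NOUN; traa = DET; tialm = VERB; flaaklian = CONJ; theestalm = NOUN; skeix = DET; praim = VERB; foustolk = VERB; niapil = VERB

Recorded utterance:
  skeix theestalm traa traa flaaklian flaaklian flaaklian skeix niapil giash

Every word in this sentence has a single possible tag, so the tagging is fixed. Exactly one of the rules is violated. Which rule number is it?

Fixed tagging: DET NOUN DET DET CONJ CONJ CONJ DET VERB NOUN.
Rule check: R1 ok, R2 fails, R3 ok, R4 ok, R5 ok.
Only rule 2 fails.

2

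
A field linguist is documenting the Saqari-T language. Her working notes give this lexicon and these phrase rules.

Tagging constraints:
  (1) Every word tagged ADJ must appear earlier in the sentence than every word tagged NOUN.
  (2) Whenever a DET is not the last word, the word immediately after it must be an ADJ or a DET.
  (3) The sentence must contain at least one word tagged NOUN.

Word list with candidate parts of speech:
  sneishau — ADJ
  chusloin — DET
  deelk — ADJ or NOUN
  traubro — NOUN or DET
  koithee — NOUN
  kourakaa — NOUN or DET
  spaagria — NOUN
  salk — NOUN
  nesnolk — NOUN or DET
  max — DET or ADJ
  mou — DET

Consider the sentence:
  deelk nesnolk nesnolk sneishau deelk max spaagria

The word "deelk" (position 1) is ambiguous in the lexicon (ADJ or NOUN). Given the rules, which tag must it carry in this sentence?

ADJ

Candidates per position — 1:deelk {ADJ,NOUN}; 2:nesnolk {NOUN,DET}; 3:nesnolk {NOUN,DET}; 4:sneishau {ADJ}; 5:deelk {ADJ,NOUN}; 6:max {DET,ADJ}; 7:spaagria {NOUN}.
At position 1, choosing NOUN makes rule 1 impossible to satisfy; hence ADJ.
At position 2, choosing NOUN makes rule 1 impossible to satisfy; hence DET.
At position 3, choosing NOUN makes rule 1 impossible to satisfy; hence DET.
At position 6, choosing DET makes rule 2 impossible to satisfy; hence ADJ.
At position 5, choosing NOUN makes rule 1 impossible to satisfy; hence ADJ.
The only consistent sequence is: ADJ DET DET ADJ ADJ ADJ NOUN.
Rule-by-rule: rule 1 satisfied; rule 2 satisfied; rule 3 satisfied.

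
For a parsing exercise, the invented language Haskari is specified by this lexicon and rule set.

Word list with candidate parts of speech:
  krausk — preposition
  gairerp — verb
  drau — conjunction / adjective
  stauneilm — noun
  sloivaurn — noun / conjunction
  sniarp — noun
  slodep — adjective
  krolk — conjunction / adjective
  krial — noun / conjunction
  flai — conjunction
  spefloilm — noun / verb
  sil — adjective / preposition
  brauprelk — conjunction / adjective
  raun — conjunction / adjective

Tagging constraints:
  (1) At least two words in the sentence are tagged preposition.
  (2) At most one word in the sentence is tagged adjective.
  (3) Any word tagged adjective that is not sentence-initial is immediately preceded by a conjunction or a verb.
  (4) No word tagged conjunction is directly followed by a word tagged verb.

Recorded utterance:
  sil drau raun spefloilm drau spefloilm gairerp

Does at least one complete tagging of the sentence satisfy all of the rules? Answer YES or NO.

NO

Candidates per position — 1:sil {adjective,preposition}; 2:drau {conjunction,adjective}; 3:raun {conjunction,adjective}; 4:spefloilm {noun,verb}; 5:drau {conjunction,adjective}; 6:spefloilm {noun,verb}; 7:gairerp {verb}.
Rule 1 cannot be satisfied by any choice of tags from the lexicon.
So there is no consistent tagging.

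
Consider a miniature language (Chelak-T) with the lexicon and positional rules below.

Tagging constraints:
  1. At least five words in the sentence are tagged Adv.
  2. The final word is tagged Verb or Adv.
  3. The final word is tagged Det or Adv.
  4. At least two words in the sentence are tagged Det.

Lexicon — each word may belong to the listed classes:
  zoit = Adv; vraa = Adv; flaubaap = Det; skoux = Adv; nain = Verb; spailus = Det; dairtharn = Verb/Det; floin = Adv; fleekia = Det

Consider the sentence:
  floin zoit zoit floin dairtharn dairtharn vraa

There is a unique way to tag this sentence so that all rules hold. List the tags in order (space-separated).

Adv Adv Adv Adv Det Det Adv

Candidates per position — 1:floin {Adv}; 2:zoit {Adv}; 3:zoit {Adv}; 4:floin {Adv}; 5:dairtharn {Verb,Det}; 6:dairtharn {Verb,Det}; 7:vraa {Adv}.
Position 5: Verb is ruled out by rule 4; that leaves Det.
Position 6: Verb is ruled out by rule 4; that leaves Det.
So the tagging must be: Adv Adv Adv Adv Det Det Adv.
Verifying each rule — rule 1 ok; rule 2 ok; rule 3 ok; rule 4 ok.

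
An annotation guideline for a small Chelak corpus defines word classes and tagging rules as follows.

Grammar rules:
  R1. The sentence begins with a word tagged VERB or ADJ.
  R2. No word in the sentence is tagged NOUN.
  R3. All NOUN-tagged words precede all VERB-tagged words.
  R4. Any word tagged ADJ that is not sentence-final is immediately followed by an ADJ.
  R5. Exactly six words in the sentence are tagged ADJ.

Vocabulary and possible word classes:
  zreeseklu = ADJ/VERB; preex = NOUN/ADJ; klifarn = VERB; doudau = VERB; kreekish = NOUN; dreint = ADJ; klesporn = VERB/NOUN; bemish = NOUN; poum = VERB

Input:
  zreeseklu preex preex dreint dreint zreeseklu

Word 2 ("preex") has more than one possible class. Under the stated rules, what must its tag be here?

Candidates per position — 1:zreeseklu {ADJ,VERB}; 2:preex {NOUN,ADJ}; 3:preex {NOUN,ADJ}; 4:dreint {ADJ}; 5:dreint {ADJ}; 6:zreeseklu {ADJ,VERB}.
If word 1 were VERB, no tagging could satisfy rule 5; so word 1 is ADJ.
If word 2 were NOUN, no tagging could satisfy rule 2; so word 2 is ADJ.
If word 3 were NOUN, no tagging could satisfy rule 2; so word 3 is ADJ.
If word 6 were VERB, no tagging could satisfy rule 4; so word 6 is ADJ.
So the tagging must be: ADJ ADJ ADJ ADJ ADJ ADJ.
Check: rule 1 satisfied; rule 2 satisfied; rule 3 satisfied; rule 4 satisfied; rule 5 satisfied.

ADJ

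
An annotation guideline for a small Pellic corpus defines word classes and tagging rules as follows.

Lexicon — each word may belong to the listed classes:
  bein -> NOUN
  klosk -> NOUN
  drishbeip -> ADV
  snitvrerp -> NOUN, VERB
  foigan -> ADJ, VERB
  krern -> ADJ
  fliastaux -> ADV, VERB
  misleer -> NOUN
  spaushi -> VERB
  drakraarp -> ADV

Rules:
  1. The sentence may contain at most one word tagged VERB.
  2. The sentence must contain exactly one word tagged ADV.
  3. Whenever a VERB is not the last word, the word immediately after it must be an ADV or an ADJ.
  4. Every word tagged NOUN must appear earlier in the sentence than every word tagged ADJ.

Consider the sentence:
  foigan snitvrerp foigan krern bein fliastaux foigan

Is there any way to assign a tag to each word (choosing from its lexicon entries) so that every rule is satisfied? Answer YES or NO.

NO

Candidates per position — 1:foigan {ADJ,VERB}; 2:snitvrerp {NOUN,VERB}; 3:foigan {ADJ,VERB}; 4:krern {ADJ}; 5:bein {NOUN}; 6:fliastaux {ADV,VERB}; 7:foigan {ADJ,VERB}.
Rule 4 cannot be satisfied by any choice of tags from the lexicon.
So there is no consistent tagging.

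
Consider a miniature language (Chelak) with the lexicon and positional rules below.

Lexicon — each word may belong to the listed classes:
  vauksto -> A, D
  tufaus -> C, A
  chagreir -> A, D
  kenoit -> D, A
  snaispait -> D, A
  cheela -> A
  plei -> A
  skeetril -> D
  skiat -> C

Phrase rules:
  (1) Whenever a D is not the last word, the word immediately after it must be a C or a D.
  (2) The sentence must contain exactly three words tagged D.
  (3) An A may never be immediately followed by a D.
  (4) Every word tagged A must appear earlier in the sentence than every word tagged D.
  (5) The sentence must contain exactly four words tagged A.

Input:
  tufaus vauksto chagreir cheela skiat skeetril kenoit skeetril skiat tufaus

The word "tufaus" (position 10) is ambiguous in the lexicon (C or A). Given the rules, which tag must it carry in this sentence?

C

Candidates per position — 1:tufaus {C,A}; 2:vauksto {A,D}; 3:chagreir {A,D}; 4:cheela {A}; 5:skiat {C}; 6:skeetril {D}; 7:kenoit {D,A}; 8:skeetril {D}; 9:skiat {C}; 10:tufaus {C,A}.
Word 2 cannot be D — rule 1 would then fail for every completion. It is A.
Word 3 cannot be D — rule 1 would then fail for every completion. It is A.
Word 7 cannot be A — rule 1 would then fail for every completion. It is D.
Word 10 cannot be A — rule 4 would then fail for every completion. It is C.
Word 1 cannot be C — rule 5 would then fail for every completion. It is A.
The only consistent sequence is: A A A A C D D D C C.
Verifying each rule — rule 1 holds; rule 2 holds; rule 3 holds; rule 4 holds; rule 5 holds.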